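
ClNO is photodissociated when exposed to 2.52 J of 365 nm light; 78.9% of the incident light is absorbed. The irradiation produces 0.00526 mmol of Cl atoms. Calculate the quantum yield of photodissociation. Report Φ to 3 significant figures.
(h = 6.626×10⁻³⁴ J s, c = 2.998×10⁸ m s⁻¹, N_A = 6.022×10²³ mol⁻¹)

Φ = 0.867

Product: 0.00526 mmol = 5.26×10⁻⁶ mol.
Photon energy at 365 nm: hc/λ = (6.626×10⁻³⁴)(2.998×10⁸)/(365×10⁻⁹) = 5.442×10⁻¹⁹ J.
Photons incident: 2.52 / 5.442×10⁻¹⁹ = 4.631×10¹⁸, i.e. 4.631×10¹⁸/6.022×10²³ = 7.690×10⁻⁶ mol.
Photons absorbed: 0.789 × 7.690×10⁻⁶ = 6.067×10⁻⁶ mol.
Φ = 5.26×10⁻⁶ mol / 6.067×10⁻⁶ mol photons = 0.867.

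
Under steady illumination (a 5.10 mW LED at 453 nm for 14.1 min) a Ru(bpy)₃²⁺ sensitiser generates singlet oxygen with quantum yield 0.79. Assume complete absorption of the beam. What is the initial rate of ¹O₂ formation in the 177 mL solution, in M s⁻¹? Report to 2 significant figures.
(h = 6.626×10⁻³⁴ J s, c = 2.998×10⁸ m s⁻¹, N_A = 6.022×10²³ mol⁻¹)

Photon energy at 453 nm: hc/λ = (6.626×10⁻³⁴)(2.998×10⁸)/(453×10⁻⁹) = 4.385×10⁻¹⁹ J.
Energy delivered: (5.10 mW)(846 s) = 4.315 J.
Photons incident: 4.315 / 4.385×10⁻¹⁹ = 9.840×10¹⁸, i.e. 9.840×10¹⁸/6.022×10²³ = 1.634×10⁻⁵ mol.
Product formed: 0.79 × 1.634×10⁻⁵ = 1.291×10⁻⁵ mol.
Rate: 1.291×10⁻⁵ mol / (846 s × 0.177 L) = 8.6×10⁻⁸ M s⁻¹.

8.6×10⁻⁸ M s⁻¹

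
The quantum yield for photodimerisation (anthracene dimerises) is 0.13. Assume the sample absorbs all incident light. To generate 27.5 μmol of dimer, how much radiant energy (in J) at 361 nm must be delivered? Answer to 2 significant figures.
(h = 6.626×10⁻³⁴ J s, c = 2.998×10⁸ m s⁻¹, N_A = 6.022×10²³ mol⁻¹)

70 J

Product: 27.5 μmol = 2.75×10⁻⁵ mol.
Photons that must be absorbed: 2.75×10⁻⁵ / 0.13 = 2.115×10⁻⁴ mol.
Photon energy: hc/λ = 5.503×10⁻¹⁹ J; per mole, 3.314×10⁵ J mol⁻¹.
Energy required: 2.115×10⁻⁴ × 3.314×10⁵ = 70 J.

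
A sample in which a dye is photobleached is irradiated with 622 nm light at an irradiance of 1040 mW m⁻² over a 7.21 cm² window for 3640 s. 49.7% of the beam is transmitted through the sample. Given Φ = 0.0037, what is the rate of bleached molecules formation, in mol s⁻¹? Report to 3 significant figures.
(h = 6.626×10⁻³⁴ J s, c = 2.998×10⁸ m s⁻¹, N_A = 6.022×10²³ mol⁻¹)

7.26×10⁻¹² mol s⁻¹

Photon energy at 622 nm: hc/λ = (6.626×10⁻³⁴)(2.998×10⁸)/(622×10⁻⁹) = 3.194×10⁻¹⁹ J.
Energy delivered: (1040 mW m⁻²)(7.21×10⁻⁴ m²)(3640 s) = 2.729 J.
Photons incident: 2.729 / 3.194×10⁻¹⁹ = 8.544×10¹⁸, i.e. 8.544×10¹⁸/6.022×10²³ = 1.419×10⁻⁵ mol.
Fraction absorbed: 1 − 49.7/100 = 0.5030.
Photons absorbed: 0.5030 × 1.419×10⁻⁵ = 7.138×10⁻⁶ mol.
Product formed: 0.0037 × 7.138×10⁻⁶ = 2.641×10⁻⁸ mol.
Rate: 2.641×10⁻⁸ / 3640 s = 7.26×10⁻¹² mol s⁻¹.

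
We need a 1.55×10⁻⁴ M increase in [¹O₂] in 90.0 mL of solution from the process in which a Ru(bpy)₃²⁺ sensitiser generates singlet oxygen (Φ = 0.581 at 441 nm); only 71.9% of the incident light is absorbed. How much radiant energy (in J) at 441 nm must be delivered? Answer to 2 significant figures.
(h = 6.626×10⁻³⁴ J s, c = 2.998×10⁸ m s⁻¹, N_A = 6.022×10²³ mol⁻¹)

Product: (1.55×10⁻⁴ M)(0.09 L) = 1.395×10⁻⁵ mol.
Photons that must be absorbed: 1.395×10⁻⁵ / 0.581 = 2.401×10⁻⁵ mol.
Incident photons needed: 2.401×10⁻⁵ / 0.719 = 3.339×10⁻⁵ mol.
Photon energy: hc/λ = 4.504×10⁻¹⁹ J; per mole, 2.712×10⁵ J mol⁻¹.
Energy required: 3.339×10⁻⁵ × 2.712×10⁵ = 9.1 J.

9.1 J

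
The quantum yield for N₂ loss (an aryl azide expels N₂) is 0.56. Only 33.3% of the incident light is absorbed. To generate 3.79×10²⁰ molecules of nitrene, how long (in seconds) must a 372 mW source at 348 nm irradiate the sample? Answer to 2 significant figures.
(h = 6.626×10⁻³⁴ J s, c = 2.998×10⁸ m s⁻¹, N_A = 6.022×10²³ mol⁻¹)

Product: 3.79×10²⁰ / 6.022×10²³ = 6.294×10⁻⁴ mol.
Photons that must be absorbed: 6.294×10⁻⁴ / 0.56 = 0.001124 mol.
Incident photons needed: 0.001124 / 0.333 = 0.003375 mol.
Photon energy: hc/λ = 5.708×10⁻¹⁹ J; per mole, 3.437×10⁵ J mol⁻¹.
Energy required: 0.003375 × 3.437×10⁵ = 1160 J.
Time: 1160 J / 0.372 W = 3100 s.

t ≈ 3100 s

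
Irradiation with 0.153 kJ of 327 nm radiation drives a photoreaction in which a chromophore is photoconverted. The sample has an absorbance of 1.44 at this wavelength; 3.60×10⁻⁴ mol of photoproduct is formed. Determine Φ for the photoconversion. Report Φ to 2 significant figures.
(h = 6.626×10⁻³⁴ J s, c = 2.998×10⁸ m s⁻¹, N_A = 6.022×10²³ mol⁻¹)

Photon energy at 327 nm: hc/λ = (6.626×10⁻³⁴)(2.998×10⁸)/(327×10⁻⁹) = 6.075×10⁻¹⁹ J.
Incident energy: 0.153 kJ = 153 J.
Photons incident: 153 / 6.075×10⁻¹⁹ = 2.519×10²⁰, i.e. 2.519×10²⁰/6.022×10²³ = 4.183×10⁻⁴ mol.
Fraction absorbed: 1 − 10^(−1.44) = 0.9637.
Photons absorbed: 0.9637 × 4.183×10⁻⁴ = 4.031×10⁻⁴ mol.
Φ = 3.60×10⁻⁴ mol / 4.031×10⁻⁴ mol photons = 0.89.

Φ = 0.89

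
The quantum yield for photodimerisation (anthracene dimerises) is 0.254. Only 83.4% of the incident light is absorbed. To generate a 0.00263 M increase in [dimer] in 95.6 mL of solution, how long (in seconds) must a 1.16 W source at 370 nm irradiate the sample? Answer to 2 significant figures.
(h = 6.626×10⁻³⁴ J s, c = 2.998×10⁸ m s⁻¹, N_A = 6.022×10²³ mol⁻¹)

t ≈ 330 s

Product: (0.00263 M)(0.0956 L) = 2.514×10⁻⁴ mol.
Photons that must be absorbed: 2.514×10⁻⁴ / 0.254 = 9.898×10⁻⁴ mol.
Incident photons needed: 9.898×10⁻⁴ / 0.834 = 0.001187 mol.
Photon energy: hc/λ = 5.369×10⁻¹⁹ J; per mole, 3.233×10⁵ J mol⁻¹.
Energy required: 0.001187 × 3.233×10⁵ = 383.8 J.
Time: 383.8 J / 1.16 W = 330 s.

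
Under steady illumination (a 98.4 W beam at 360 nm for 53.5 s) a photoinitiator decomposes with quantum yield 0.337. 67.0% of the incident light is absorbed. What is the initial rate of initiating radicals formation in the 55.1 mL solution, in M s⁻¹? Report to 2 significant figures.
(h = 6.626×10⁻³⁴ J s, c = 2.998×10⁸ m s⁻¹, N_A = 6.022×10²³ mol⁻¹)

0.0012 M s⁻¹

Photon energy at 360 nm: hc/λ = (6.626×10⁻³⁴)(2.998×10⁸)/(360×10⁻⁹) = 5.518×10⁻¹⁹ J.
Energy delivered: (98.4 W)(53.5 s) = 5264 J.
Photons incident: 5264 / 5.518×10⁻¹⁹ = 9.540×10²¹, i.e. 9.540×10²¹/6.022×10²³ = 0.01584 mol.
Photons absorbed: 0.670 × 0.01584 = 0.01061 mol.
Product formed: 0.337 × 0.01061 = 0.003576 mol.
Rate: 0.003576 mol / (53.5 s × 0.0551 L) = 0.0012 M s⁻¹.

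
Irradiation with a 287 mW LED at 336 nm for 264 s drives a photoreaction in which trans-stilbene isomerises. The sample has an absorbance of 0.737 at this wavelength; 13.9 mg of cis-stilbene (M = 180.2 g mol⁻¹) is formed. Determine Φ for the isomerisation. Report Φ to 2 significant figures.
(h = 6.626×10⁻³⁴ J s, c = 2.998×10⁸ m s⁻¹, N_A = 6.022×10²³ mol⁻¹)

Product: 13.9 mg / 180.2 g mol⁻¹ = 7.714×10⁻⁵ mol.
Photon energy at 336 nm: hc/λ = (6.626×10⁻³⁴)(2.998×10⁸)/(336×10⁻⁹) = 5.912×10⁻¹⁹ J.
Energy delivered: (287 mW)(264 s) = 75.77 J.
Photons incident: 75.77 / 5.912×10⁻¹⁹ = 1.282×10²⁰, i.e. 1.282×10²⁰/6.022×10²³ = 2.129×10⁻⁴ mol.
Fraction absorbed: 1 − 10^(−0.737) = 0.8168.
Photons absorbed: 0.8168 × 2.129×10⁻⁴ = 1.739×10⁻⁴ mol.
Φ = 7.714×10⁻⁵ mol / 1.739×10⁻⁴ mol photons = 0.44.

Φ = 0.44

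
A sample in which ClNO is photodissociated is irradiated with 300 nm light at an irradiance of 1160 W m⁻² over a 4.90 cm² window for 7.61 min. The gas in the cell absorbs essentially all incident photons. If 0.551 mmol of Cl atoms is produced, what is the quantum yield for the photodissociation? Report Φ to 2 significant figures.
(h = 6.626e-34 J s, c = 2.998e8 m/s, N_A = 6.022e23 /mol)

Product: 0.551 mmol = 5.51e-4 mol.
Photon energy at 300 nm: hc/λ = (6.626e-34)(2.998e8)/(300e-9) = 6.622e-19 J.
Energy delivered: (1160 W m⁻²)(4.90e-4 m²)(456.6 s) = 259.5 J.
Photons incident: 259.5 / 6.622e-19 = 3.919e20, i.e. 3.919e20/6.022e23 = 6.508e-4 mol.
Φ = 5.51e-4 mol / 6.508e-4 mol photons = 0.85.

Φ = 0.85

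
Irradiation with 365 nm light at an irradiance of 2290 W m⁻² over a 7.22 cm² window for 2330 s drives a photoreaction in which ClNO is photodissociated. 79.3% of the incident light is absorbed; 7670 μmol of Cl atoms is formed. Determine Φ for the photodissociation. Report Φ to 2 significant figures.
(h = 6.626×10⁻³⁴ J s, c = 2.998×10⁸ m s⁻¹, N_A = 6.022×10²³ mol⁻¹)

Product: 7670 μmol = 0.00767 mol.
Photon energy at 365 nm: hc/λ = (6.626×10⁻³⁴)(2.998×10⁸)/(365×10⁻⁹) = 5.442×10⁻¹⁹ J.
Energy delivered: (2290 W m⁻²)(7.22×10⁻⁴ m²)(2330 s) = 3852 J.
Photons incident: 3852 / 5.442×10⁻¹⁹ = 7.078×10²¹, i.e. 7.078×10²¹/6.022×10²³ = 0.01175 mol.
Photons absorbed: 0.793 × 0.01175 = 0.009318 mol.
Φ = 0.00767 mol / 0.009318 mol photons = 0.82.

Φ = 0.82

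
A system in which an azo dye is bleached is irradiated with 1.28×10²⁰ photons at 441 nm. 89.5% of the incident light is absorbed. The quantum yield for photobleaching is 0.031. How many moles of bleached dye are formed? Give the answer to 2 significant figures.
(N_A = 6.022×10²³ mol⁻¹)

Moles of photons: 1.28×10²⁰ / 6.022×10²³ = 2.126×10⁻⁴ mol.
Photons absorbed: 0.895 × 2.126×10⁻⁴ = 1.903×10⁻⁴ mol.
Product: Φ × n_abs = 0.031 × 1.903×10⁻⁴ = 5.899×10⁻⁶ mol.

5.9×10⁻⁶ mol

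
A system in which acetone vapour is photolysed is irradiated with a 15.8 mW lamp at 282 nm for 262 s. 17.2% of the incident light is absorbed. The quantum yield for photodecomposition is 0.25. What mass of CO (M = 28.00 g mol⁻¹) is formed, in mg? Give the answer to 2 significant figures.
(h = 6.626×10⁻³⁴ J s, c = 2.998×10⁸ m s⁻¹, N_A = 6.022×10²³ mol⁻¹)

Photon energy at 282 nm: hc/λ = (6.626×10⁻³⁴)(2.998×10⁸)/(282×10⁻⁹) = 7.044×10⁻¹⁹ J.
Energy delivered: (15.8 mW)(262 s) = 4.140 J.
Photons incident: 4.140 / 7.044×10⁻¹⁹ = 5.877×10¹⁸, i.e. 5.877×10¹⁸/6.022×10²³ = 9.759×10⁻⁶ mol.
Photons absorbed: 0.172 × 9.759×10⁻⁶ = 1.679×10⁻⁶ mol.
Product: Φ × n_abs = 0.25 × 1.679×10⁻⁶ = 4.198×10⁻⁷ mol.
Mass: 4.198×10⁻⁷ × 28.00 = 1.175×10⁻⁵ g = 0.012 mg.

0.012 mg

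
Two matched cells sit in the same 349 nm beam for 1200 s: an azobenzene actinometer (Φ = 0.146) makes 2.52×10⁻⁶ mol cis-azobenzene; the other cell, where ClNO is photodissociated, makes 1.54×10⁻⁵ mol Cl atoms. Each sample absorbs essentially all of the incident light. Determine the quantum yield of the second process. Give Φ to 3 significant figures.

Φ = 0.892

Photons absorbed by the actinometer: 2.52×10⁻⁶ / 0.146 = 1.726×10⁻⁵ mol.
Φ(unknown) = 1.54×10⁻⁵ / 1.726×10⁻⁵ = 0.892.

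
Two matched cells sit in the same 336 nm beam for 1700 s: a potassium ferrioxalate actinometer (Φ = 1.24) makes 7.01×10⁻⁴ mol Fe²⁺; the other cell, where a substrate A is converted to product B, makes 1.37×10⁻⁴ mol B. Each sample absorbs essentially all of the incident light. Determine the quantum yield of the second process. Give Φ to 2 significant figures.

Photons absorbed by the actinometer: 7.01×10⁻⁴ / 1.24 = 5.653×10⁻⁴ mol.
Φ(unknown) = 1.37×10⁻⁴ / 5.653×10⁻⁴ = 0.24.

Φ = 0.24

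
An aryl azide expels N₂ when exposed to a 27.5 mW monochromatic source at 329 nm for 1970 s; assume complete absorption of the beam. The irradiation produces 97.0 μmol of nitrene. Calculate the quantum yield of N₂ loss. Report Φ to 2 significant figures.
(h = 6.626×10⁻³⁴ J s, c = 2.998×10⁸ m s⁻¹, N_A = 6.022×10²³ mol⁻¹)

Φ = 0.65

Product: 97.0 μmol = 9.70×10⁻⁵ mol.
Photon energy at 329 nm: hc/λ = (6.626×10⁻³⁴)(2.998×10⁸)/(329×10⁻⁹) = 6.038×10⁻¹⁹ J.
Energy delivered: (27.5 mW)(1970 s) = 54.18 J.
Photons incident: 54.18 / 6.038×10⁻¹⁹ = 8.973×10¹⁹, i.e. 8.973×10¹⁹/6.022×10²³ = 1.490×10⁻⁴ mol.
Φ = 9.70×10⁻⁵ mol / 1.490×10⁻⁴ mol photons = 0.65.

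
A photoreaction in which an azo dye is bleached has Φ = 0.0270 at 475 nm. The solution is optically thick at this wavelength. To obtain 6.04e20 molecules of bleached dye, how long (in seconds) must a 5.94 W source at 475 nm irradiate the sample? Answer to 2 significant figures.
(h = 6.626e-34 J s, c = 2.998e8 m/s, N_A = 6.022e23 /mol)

Product: 6.04e20 / 6.022e23 = 0.001003 mol.
Photons that must be absorbed: 0.001003 / 0.0270 = 0.03715 mol.
Photon energy: hc/λ = 4.182e-19 J; per mole, 2.518e5 J mol⁻¹.
Energy required: 0.03715 × 2.518e5 = 9354 J.
Time: 9354 J / 5.94 W = 1600 s.

t ≈ 1600 s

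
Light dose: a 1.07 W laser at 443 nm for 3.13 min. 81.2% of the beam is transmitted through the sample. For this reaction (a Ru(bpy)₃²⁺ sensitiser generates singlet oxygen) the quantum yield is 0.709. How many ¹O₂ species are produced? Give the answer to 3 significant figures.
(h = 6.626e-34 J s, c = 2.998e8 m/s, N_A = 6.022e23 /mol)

Photon energy at 443 nm: hc/λ = (6.626e-34)(2.998e8)/(443e-9) = 4.484e-19 J.
Energy delivered: (1.07 W)(187.8 s) = 200.9 J.
Photons incident: 200.9 / 4.484e-19 = 4.480e20, i.e. 4.480e20/6.022e23 = 7.439e-4 mol.
Fraction absorbed: 1 − 81.2/100 = 0.1880.
Photons absorbed: 0.1880 × 7.439e-4 = 1.399e-4 mol.
Product: Φ × n_abs = 0.709 × 1.399e-4 = 9.919e-5 mol.
As a count: 9.919e-5 × 6.022e23 = 5.97e19.

5.97e19 species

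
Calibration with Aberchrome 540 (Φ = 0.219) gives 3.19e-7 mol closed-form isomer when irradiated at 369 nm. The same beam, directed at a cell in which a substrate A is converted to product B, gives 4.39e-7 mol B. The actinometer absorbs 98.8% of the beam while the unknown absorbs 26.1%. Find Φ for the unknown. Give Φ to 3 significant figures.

Φ = 1.14

Photons absorbed by the actinometer: 3.19e-7 / 0.219 = 1.457e-6 mol.
Incident flux: 1.457e-6 / 0.988 = 1.475e-6 einstein.
Absorbed by unknown: 0.261 × 1.475e-6 = 3.850e-7 mol.
Φ(unknown) = 4.39e-7 / 3.850e-7 = 1.14.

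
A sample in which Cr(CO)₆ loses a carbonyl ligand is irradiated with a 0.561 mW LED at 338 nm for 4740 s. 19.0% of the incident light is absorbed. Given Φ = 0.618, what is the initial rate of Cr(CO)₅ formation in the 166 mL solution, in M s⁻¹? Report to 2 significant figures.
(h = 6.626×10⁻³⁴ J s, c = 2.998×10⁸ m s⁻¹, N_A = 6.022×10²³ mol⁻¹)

1.1×10⁻⁹ M s⁻¹

Photon energy at 338 nm: hc/λ = (6.626×10⁻³⁴)(2.998×10⁸)/(338×10⁻⁹) = 5.877×10⁻¹⁹ J.
Energy delivered: (0.561 mW)(4740 s) = 2.659 J.
Photons incident: 2.659 / 5.877×10⁻¹⁹ = 4.524×10¹⁸, i.e. 4.524×10¹⁸/6.022×10²³ = 7.512×10⁻⁶ mol.
Photons absorbed: 0.190 × 7.512×10⁻⁶ = 1.427×10⁻⁶ mol.
Product formed: 0.618 × 1.427×10⁻⁶ = 8.819×10⁻⁷ mol.
Rate: 8.819×10⁻⁷ mol / (4740 s × 0.166 L) = 1.1×10⁻⁹ M s⁻¹.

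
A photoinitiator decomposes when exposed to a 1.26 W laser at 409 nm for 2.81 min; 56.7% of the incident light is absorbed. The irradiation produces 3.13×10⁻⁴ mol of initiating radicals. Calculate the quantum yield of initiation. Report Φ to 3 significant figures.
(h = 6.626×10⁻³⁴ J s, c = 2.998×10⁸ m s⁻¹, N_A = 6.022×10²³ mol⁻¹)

Photon energy at 409 nm: hc/λ = (6.626×10⁻³⁴)(2.998×10⁸)/(409×10⁻⁹) = 4.857×10⁻¹⁹ J.
Energy delivered: (1.26 W)(168.6 s) = 212.4 J.
Photons incident: 212.4 / 4.857×10⁻¹⁹ = 4.373×10²⁰, i.e. 4.373×10²⁰/6.022×10²³ = 7.262×10⁻⁴ mol.
Photons absorbed: 0.567 × 7.262×10⁻⁴ = 4.118×10⁻⁴ mol.
Φ = 3.13×10⁻⁴ mol / 4.118×10⁻⁴ mol photons = 0.760.

Φ = 0.760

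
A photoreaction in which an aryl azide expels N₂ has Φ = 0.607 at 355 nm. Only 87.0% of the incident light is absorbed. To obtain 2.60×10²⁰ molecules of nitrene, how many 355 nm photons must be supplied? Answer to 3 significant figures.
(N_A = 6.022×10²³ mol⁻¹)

4.92×10²⁰ photons

Product: 2.60×10²⁰ / 6.022×10²³ = 4.318×10⁻⁴ mol.
Photons that must be absorbed: 4.318×10⁻⁴ / 0.607 = 7.114×10⁻⁴ mol.
Incident photons needed: 7.114×10⁻⁴ / 0.870 = 8.177×10⁻⁴ mol.
Photon count: 8.177×10⁻⁴ × 6.022×10²³ = 4.92×10²⁰.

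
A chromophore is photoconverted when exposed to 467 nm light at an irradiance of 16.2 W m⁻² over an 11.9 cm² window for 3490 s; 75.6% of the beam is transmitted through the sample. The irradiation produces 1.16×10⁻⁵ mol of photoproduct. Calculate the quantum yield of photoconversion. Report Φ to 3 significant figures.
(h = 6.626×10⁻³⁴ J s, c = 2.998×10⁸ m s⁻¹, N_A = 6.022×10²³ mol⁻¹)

Photon energy at 467 nm: hc/λ = (6.626×10⁻³⁴)(2.998×10⁸)/(467×10⁻⁹) = 4.254×10⁻¹⁹ J.
Energy delivered: (16.2 W m⁻²)(11.9×10⁻⁴ m²)(3490 s) = 67.28 J.
Photons incident: 67.28 / 4.254×10⁻¹⁹ = 1.582×10²⁰, i.e. 1.582×10²⁰/6.022×10²³ = 2.627×10⁻⁴ mol.
Fraction absorbed: 1 − 75.6/100 = 0.2440.
Photons absorbed: 0.2440 × 2.627×10⁻⁴ = 6.410×10⁻⁵ mol.
Φ = 1.16×10⁻⁵ mol / 6.410×10⁻⁵ mol photons = 0.181.

Φ = 0.181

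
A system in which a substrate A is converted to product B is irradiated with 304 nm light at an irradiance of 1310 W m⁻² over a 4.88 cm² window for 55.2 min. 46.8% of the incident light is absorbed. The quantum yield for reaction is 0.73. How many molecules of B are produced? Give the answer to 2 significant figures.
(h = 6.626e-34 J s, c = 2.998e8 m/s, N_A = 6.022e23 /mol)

Photon energy at 304 nm: hc/λ = (6.626e-34)(2.998e8)/(304e-9) = 6.534e-19 J.
Energy delivered: (1310 W m⁻²)(4.88e-4 m²)(3312 s) = 2117 J.
Photons incident: 2117 / 6.534e-19 = 3.240e21, i.e. 3.240e21/6.022e23 = 0.005380 mol.
Photons absorbed: 0.468 × 0.005380 = 0.002518 mol.
Product: Φ × n_abs = 0.73 × 0.002518 = 0.001838 mol.
As a count: 0.001838 × 6.022e23 = 1.1e21.

1.1e21 molecules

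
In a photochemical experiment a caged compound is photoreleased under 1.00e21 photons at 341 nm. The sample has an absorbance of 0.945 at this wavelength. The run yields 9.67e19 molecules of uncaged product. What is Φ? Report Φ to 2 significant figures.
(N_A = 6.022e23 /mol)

Φ = 0.11

Product: 9.67e19 / 6.022e23 = 1.606e-4 mol.
Moles of photons: 1.00e21 / 6.022e23 = 0.001661 mol.
Fraction absorbed: 1 − 10^(−0.945) = 0.8865.
Photons absorbed: 0.8865 × 0.001661 = 0.001472 mol.
Φ = 1.606e-4 mol / 0.001472 mol photons = 0.11.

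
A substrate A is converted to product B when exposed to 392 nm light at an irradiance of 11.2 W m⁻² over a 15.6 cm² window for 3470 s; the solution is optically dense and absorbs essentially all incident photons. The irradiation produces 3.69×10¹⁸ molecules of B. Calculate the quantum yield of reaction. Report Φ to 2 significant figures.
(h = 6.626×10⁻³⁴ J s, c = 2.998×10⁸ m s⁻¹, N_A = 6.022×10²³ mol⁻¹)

Product: 3.69×10¹⁸ / 6.022×10²³ = 6.128×10⁻⁶ mol.
Photon energy at 392 nm: hc/λ = (6.626×10⁻³⁴)(2.998×10⁸)/(392×10⁻⁹) = 5.068×10⁻¹⁹ J.
Energy delivered: (11.2 W m⁻²)(15.6×10⁻⁴ m²)(3470 s) = 60.63 J.
Photons incident: 60.63 / 5.068×10⁻¹⁹ = 1.196×10²⁰, i.e. 1.196×10²⁰/6.022×10²³ = 1.986×10⁻⁴ mol.
Φ = 6.128×10⁻⁶ mol / 1.986×10⁻⁴ mol photons = 0.031.

Φ = 0.031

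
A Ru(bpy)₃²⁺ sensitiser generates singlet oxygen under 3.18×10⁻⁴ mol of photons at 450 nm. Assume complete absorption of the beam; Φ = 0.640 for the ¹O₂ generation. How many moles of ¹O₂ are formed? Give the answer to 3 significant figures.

2.04×10⁻⁴ mol

Product: Φ × n_abs = 0.640 × 3.18×10⁻⁴ = 2.035×10⁻⁴ mol.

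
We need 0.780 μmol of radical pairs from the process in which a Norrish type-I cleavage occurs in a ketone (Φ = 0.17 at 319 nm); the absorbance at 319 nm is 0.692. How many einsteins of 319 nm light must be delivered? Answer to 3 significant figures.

Product: 0.780 μmol = 7.80e-7 mol.
Photons that must be absorbed: 7.80e-7 / 0.17 = 4.588e-6 mol.
Fraction absorbed: 1 − 10^(−0.692) = 0.7968.
Incident photons needed: 4.588e-6 / 0.7968 = 5.758e-6 mol.

5.76e-6 einstein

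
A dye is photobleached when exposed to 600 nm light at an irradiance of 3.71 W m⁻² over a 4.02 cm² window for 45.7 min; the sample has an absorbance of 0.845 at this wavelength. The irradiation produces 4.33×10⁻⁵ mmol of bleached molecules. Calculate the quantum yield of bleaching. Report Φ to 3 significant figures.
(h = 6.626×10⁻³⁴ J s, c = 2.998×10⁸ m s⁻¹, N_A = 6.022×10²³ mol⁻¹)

Product: 4.33×10⁻⁵ mmol = 4.33×10⁻⁸ mol.
Photon energy at 600 nm: hc/λ = (6.626×10⁻³⁴)(2.998×10⁸)/(600×10⁻⁹) = 3.311×10⁻¹⁹ J.
Energy delivered: (3.71 W m⁻²)(4.02×10⁻⁴ m²)(2742 s) = 4.089 J.
Photons incident: 4.089 / 3.311×10⁻¹⁹ = 1.235×10¹⁹, i.e. 1.235×10¹⁹/6.022×10²³ = 2.051×10⁻⁵ mol.
Fraction absorbed: 1 − 10^(−0.845) = 0.8571.
Photons absorbed: 0.8571 × 2.051×10⁻⁵ = 1.758×10⁻⁵ mol.
Φ = 4.33×10⁻⁸ mol / 1.758×10⁻⁵ mol photons = 0.00246.

Φ = 0.00246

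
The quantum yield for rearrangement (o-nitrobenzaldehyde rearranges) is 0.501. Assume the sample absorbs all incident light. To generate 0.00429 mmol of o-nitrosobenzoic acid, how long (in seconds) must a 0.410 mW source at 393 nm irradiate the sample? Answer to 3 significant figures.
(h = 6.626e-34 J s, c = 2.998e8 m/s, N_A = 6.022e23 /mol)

Product: 0.00429 mmol = 4.29e-6 mol.
Photons that must be absorbed: 4.29e-6 / 0.501 = 8.563e-6 mol.
Photon energy: hc/λ = 5.055e-19 J; per mole, 3.044e5 J mol⁻¹.
Energy required: 8.563e-6 × 3.044e5 = 2.607 J.
Time: 2.607 J / 0.00041 W = 6360 s.

t ≈ 6360 s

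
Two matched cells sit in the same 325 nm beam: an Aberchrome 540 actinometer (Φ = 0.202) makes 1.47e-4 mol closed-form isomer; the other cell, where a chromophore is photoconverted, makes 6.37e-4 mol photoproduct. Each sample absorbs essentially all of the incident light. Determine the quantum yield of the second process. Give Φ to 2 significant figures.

Photons absorbed by the actinometer: 1.47e-4 / 0.202 = 7.277e-4 mol.
Φ(unknown) = 6.37e-4 / 7.277e-4 = 0.88.

Φ = 0.88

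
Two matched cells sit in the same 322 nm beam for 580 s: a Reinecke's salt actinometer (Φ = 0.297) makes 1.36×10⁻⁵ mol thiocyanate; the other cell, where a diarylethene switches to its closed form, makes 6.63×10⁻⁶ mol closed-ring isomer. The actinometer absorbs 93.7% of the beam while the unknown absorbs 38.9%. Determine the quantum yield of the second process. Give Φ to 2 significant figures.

Photons absorbed by the actinometer: 1.36×10⁻⁵ / 0.297 = 4.579×10⁻⁵ mol.
Incident flux: 4.579×10⁻⁵ / 0.937 = 4.887×10⁻⁵ einstein.
Absorbed by unknown: 0.389 × 4.887×10⁻⁵ = 1.901×10⁻⁵ mol.
Φ(unknown) = 6.63×10⁻⁶ / 1.901×10⁻⁵ = 0.35.

Φ = 0.35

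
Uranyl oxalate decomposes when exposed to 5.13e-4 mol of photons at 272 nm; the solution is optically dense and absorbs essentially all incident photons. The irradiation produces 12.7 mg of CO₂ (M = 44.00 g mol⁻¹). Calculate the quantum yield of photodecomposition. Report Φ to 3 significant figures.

Product: 12.7 mg / 44.00 g mol⁻¹ = 2.886e-4 mol.
Φ = 2.886e-4 mol / 5.13e-4 mol photons = 0.563.

Φ = 0.563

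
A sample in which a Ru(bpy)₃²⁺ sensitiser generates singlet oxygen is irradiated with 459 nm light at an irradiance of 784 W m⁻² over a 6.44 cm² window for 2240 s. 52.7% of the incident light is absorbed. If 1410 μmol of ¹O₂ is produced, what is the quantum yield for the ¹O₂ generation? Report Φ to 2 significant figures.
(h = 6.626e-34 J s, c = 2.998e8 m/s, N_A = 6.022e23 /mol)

Product: 1410 μmol = 0.00141 mol.
Photon energy at 459 nm: hc/λ = (6.626e-34)(2.998e8)/(459e-9) = 4.328e-19 J.
Energy delivered: (784 W m⁻²)(6.44e-4 m²)(2240 s) = 1131 J.
Photons incident: 1131 / 4.328e-19 = 2.613e21, i.e. 2.613e21/6.022e23 = 0.004339 mol.
Photons absorbed: 0.527 × 0.004339 = 0.002287 mol.
Φ = 0.00141 mol / 0.002287 mol photons = 0.62.

Φ = 0.62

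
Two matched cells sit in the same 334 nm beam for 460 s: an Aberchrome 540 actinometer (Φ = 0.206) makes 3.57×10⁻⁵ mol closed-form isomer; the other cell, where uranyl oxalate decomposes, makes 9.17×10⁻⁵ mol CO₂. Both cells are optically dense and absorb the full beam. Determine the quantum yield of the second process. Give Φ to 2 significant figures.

Φ = 0.53

Photons absorbed by the actinometer: 3.57×10⁻⁵ / 0.206 = 1.733×10⁻⁴ mol.
Φ(unknown) = 9.17×10⁻⁵ / 1.733×10⁻⁴ = 0.53.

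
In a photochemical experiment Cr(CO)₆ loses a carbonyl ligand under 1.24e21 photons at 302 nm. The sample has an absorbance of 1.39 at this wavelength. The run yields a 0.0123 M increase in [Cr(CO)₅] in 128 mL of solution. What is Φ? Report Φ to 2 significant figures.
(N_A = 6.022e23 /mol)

Φ = 0.80

Product: (0.0123 M)(0.128 L) = 0.001574 mol.
Moles of photons: 1.24e21 / 6.022e23 = 0.002059 mol.
Fraction absorbed: 1 − 10^(−1.39) = 0.9593.
Photons absorbed: 0.9593 × 0.002059 = 0.001975 mol.
Φ = 0.001574 mol / 0.001975 mol photons = 0.80.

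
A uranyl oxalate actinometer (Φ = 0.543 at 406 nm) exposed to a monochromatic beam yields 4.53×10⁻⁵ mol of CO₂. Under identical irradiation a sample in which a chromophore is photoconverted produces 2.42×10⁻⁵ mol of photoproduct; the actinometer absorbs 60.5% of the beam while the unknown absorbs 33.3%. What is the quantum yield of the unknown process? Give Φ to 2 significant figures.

Photons absorbed by the actinometer: 4.53×10⁻⁵ / 0.543 = 8.343×10⁻⁵ mol.
Incident flux: 8.343×10⁻⁵ / 0.605 = 1.379×10⁻⁴ einstein.
Absorbed by unknown: 0.333 × 1.379×10⁻⁴ = 4.592×10⁻⁵ mol.
Φ(unknown) = 2.42×10⁻⁵ / 4.592×10⁻⁵ = 0.53.

Φ = 0.53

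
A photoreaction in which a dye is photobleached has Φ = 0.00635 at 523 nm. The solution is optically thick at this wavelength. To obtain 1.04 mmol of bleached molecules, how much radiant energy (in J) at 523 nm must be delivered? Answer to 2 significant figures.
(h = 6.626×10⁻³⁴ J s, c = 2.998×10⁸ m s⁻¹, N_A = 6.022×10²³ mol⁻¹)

3.7×10⁴ J

Product: 1.04 mmol = 0.00104 mol.
Photons that must be absorbed: 0.00104 / 0.00635 = 0.1638 mol.
Photon energy: hc/λ = 3.798×10⁻¹⁹ J; per mole, 2.287×10⁵ J mol⁻¹.
Energy required: 0.1638 × 2.287×10⁵ = 3.7×10⁴ J.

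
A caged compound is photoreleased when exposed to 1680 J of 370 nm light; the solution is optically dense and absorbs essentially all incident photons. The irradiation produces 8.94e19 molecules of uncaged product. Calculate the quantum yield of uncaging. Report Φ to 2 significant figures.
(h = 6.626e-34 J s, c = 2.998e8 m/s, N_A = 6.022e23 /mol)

Product: 8.94e19 / 6.022e23 = 1.485e-4 mol.
Photon energy at 370 nm: hc/λ = (6.626e-34)(2.998e8)/(370e-9) = 5.369e-19 J.
Photons incident: 1680 / 5.369e-19 = 3.129e21, i.e. 3.129e21/6.022e23 = 0.005196 mol.
Φ = 1.485e-4 mol / 0.005196 mol photons = 0.029.

Φ = 0.029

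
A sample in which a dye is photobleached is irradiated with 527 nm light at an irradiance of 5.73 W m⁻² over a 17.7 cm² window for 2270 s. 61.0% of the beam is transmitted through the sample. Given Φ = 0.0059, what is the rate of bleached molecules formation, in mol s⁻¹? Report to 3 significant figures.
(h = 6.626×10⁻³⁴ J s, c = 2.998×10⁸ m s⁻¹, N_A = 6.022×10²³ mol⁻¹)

1.03×10⁻¹⁰ mol s⁻¹

Photon energy at 527 nm: hc/λ = (6.626×10⁻³⁴)(2.998×10⁸)/(527×10⁻⁹) = 3.769×10⁻¹⁹ J.
Energy delivered: (5.73 W m⁻²)(17.7×10⁻⁴ m²)(2270 s) = 23.02 J.
Photons incident: 23.02 / 3.769×10⁻¹⁹ = 6.108×10¹⁹, i.e. 6.108×10¹⁹/6.022×10²³ = 1.014×10⁻⁴ mol.
Fraction absorbed: 1 − 61.0/100 = 0.3900.
Photons absorbed: 0.3900 × 1.014×10⁻⁴ = 3.955×10⁻⁵ mol.
Product formed: 0.0059 × 3.955×10⁻⁵ = 2.333×10⁻⁷ mol.
Rate: 2.333×10⁻⁷ / 2270 s = 1.03×10⁻¹⁰ mol s⁻¹.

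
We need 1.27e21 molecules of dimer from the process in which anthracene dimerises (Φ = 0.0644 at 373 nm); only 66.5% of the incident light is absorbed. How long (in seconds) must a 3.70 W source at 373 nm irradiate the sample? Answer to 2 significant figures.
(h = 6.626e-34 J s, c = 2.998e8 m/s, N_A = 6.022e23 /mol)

Product: 1.27e21 / 6.022e23 = 0.002109 mol.
Photons that must be absorbed: 0.002109 / 0.0644 = 0.03275 mol.
Incident photons needed: 0.03275 / 0.665 = 0.04925 mol.
Photon energy: hc/λ = 5.326e-19 J; per mole, 3.207e5 J mol⁻¹.
Energy required: 0.04925 × 3.207e5 = 1.579e4 J.
Time: 1.579e4 J / 3.7 W = 4300 s.

t ≈ 4300 s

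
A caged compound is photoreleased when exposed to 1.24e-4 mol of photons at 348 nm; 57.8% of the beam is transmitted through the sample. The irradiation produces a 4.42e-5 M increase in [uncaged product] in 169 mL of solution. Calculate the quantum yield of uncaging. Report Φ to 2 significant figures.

Φ = 0.14

Product: (4.42e-5 M)(0.169 L) = 7.470e-6 mol.
Fraction absorbed: 1 − 57.8/100 = 0.4220.
Photons absorbed: 0.4220 × 1.24e-4 = 5.233e-5 mol.
Φ = 7.470e-6 mol / 5.233e-5 mol photons = 0.14.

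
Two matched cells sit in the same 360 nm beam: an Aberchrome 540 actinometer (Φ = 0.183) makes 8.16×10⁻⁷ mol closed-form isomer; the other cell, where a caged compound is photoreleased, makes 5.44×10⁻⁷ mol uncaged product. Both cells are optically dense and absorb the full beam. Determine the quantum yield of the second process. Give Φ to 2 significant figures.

Photons absorbed by the actinometer: 8.16×10⁻⁷ / 0.183 = 4.459×10⁻⁶ mol.
Φ(unknown) = 5.44×10⁻⁷ / 4.459×10⁻⁶ = 0.12.

Φ = 0.12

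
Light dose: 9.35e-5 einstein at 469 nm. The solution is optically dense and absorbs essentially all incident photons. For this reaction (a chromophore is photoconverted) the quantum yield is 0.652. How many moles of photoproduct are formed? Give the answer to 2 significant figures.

Product: Φ × n_abs = 0.652 × 9.35e-5 = 6.096e-5 mol.

6.1e-5 mol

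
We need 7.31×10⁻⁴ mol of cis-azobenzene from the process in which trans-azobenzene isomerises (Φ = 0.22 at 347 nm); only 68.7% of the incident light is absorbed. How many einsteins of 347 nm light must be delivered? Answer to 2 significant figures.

0.0048 einstein

Photons that must be absorbed: 7.31×10⁻⁴ / 0.22 = 0.003323 mol.
Incident photons needed: 0.003323 / 0.687 = 0.004837 mol.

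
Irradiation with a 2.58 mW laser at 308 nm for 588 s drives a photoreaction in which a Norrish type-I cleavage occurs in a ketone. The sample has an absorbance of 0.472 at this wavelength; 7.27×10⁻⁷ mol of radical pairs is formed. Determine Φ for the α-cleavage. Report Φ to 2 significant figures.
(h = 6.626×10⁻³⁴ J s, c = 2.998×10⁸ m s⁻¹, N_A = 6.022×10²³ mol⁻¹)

Φ = 0.28

Photon energy at 308 nm: hc/λ = (6.626×10⁻³⁴)(2.998×10⁸)/(308×10⁻⁹) = 6.450×10⁻¹⁹ J.
Energy delivered: (2.58 mW)(588 s) = 1.517 J.
Photons incident: 1.517 / 6.450×10⁻¹⁹ = 2.352×10¹⁸, i.e. 2.352×10¹⁸/6.022×10²³ = 3.906×10⁻⁶ mol.
Fraction absorbed: 1 − 10^(−0.472) = 0.6627.
Photons absorbed: 0.6627 × 3.906×10⁻⁶ = 2.589×10⁻⁶ mol.
Φ = 7.27×10⁻⁷ mol / 2.589×10⁻⁶ mol photons = 0.28.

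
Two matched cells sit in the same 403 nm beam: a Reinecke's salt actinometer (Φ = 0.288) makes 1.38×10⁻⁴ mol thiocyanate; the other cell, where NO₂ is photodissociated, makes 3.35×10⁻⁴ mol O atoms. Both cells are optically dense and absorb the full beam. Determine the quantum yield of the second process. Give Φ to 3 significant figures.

Photons absorbed by the actinometer: 1.38×10⁻⁴ / 0.288 = 4.792×10⁻⁴ mol.
Φ(unknown) = 3.35×10⁻⁴ / 4.792×10⁻⁴ = 0.699.

Φ = 0.699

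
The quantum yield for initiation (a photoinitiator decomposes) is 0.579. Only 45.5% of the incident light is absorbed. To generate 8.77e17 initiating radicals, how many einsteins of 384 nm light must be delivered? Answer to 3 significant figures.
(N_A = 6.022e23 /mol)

Product: 8.77e17 / 6.022e23 = 1.456e-6 mol.
Photons that must be absorbed: 1.456e-6 / 0.579 = 2.515e-6 mol.
Incident photons needed: 2.515e-6 / 0.455 = 5.527e-6 mol.

5.53e-6 einstein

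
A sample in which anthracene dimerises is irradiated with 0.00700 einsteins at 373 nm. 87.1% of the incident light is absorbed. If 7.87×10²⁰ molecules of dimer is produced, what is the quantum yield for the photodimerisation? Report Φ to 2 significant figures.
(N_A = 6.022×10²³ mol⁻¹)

Product: 7.87×10²⁰ / 6.022×10²³ = 0.001307 mol.
Photons absorbed: 0.871 × 0.00700 = 0.006097 mol.
Φ = 0.001307 mol / 0.006097 mol photons = 0.21.

Φ = 0.21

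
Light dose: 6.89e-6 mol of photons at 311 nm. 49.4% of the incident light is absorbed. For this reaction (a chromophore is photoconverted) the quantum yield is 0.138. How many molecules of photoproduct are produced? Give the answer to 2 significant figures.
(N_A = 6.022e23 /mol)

Photons absorbed: 0.494 × 6.89e-6 = 3.404e-6 mol.
Product: Φ × n_abs = 0.138 × 3.404e-6 = 4.698e-7 mol.
As a count: 4.698e-7 × 6.022e23 = 2.8e17.

2.8e17 molecules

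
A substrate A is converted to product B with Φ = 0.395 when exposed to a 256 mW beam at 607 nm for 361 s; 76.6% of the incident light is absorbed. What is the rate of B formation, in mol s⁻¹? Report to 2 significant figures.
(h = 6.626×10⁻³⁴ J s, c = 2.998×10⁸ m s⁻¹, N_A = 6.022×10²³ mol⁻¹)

Photon energy at 607 nm: hc/λ = (6.626×10⁻³⁴)(2.998×10⁸)/(607×10⁻⁹) = 3.273×10⁻¹⁹ J.
Energy delivered: (256 mW)(361 s) = 92.42 J.
Photons incident: 92.42 / 3.273×10⁻¹⁹ = 2.824×10²⁰, i.e. 2.824×10²⁰/6.022×10²³ = 4.689×10⁻⁴ mol.
Photons absorbed: 0.766 × 4.689×10⁻⁴ = 3.592×10⁻⁴ mol.
Product formed: 0.395 × 3.592×10⁻⁴ = 1.419×10⁻⁴ mol.
Rate: 1.419×10⁻⁴ / 361 s = 3.9×10⁻⁷ mol s⁻¹.

3.9×10⁻⁷ mol s⁻¹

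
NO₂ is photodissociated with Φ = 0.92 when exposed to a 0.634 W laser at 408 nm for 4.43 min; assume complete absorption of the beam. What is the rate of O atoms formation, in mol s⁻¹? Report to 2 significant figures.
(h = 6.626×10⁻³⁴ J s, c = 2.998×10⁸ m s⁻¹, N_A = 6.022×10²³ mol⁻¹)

Photon energy at 408 nm: hc/λ = (6.626×10⁻³⁴)(2.998×10⁸)/(408×10⁻⁹) = 4.869×10⁻¹⁹ J.
Energy delivered: (0.634 W)(265.8 s) = 168.5 J.
Photons incident: 168.5 / 4.869×10⁻¹⁹ = 3.461×10²⁰, i.e. 3.461×10²⁰/6.022×10²³ = 5.747×10⁻⁴ mol.
Product formed: 0.92 × 5.747×10⁻⁴ = 5.287×10⁻⁴ mol.
Rate: 5.287×10⁻⁴ / 265.8 s = 2.0×10⁻⁶ mol s⁻¹.

2.0×10⁻⁶ mol s⁻¹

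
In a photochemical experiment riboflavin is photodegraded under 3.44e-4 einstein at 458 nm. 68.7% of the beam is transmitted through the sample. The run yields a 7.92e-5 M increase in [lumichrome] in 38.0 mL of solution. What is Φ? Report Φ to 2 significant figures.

Product: (7.92e-5 M)(0.038 L) = 3.010e-6 mol.
Fraction absorbed: 1 − 68.7/100 = 0.3130.
Photons absorbed: 0.3130 × 3.44e-4 = 1.077e-4 mol.
Φ = 3.010e-6 mol / 1.077e-4 mol photons = 0.028.

Φ = 0.028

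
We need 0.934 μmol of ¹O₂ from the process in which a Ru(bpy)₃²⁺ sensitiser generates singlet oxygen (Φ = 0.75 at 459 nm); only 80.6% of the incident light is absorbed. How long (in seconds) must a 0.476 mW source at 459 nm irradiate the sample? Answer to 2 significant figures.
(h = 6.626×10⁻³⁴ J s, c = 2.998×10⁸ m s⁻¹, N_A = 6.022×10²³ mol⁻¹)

Product: 0.934 μmol = 9.34×10⁻⁷ mol.
Photons that must be absorbed: 9.34×10⁻⁷ / 0.75 = 1.245×10⁻⁶ mol.
Incident photons needed: 1.245×10⁻⁶ / 0.806 = 1.545×10⁻⁶ mol.
Photon energy: hc/λ = 4.328×10⁻¹⁹ J; per mole, 2.606×10⁵ J mol⁻¹.
Energy required: 1.545×10⁻⁶ × 2.606×10⁵ = 0.4026 J.
Time: 0.4026 J / 0.000476 W = 850 s.

t ≈ 850 s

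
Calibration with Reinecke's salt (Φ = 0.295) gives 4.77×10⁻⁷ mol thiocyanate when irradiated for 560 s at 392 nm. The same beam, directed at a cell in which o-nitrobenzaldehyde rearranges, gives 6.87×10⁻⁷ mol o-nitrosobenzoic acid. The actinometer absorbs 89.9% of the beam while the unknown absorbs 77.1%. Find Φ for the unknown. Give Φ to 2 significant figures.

Photons absorbed by the actinometer: 4.77×10⁻⁷ / 0.295 = 1.617×10⁻⁶ mol.
Incident flux: 1.617×10⁻⁶ / 0.899 = 1.799×10⁻⁶ einstein.
Absorbed by unknown: 0.771 × 1.799×10⁻⁶ = 1.387×10⁻⁶ mol.
Φ(unknown) = 6.87×10⁻⁷ / 1.387×10⁻⁶ = 0.50.

Φ = 0.50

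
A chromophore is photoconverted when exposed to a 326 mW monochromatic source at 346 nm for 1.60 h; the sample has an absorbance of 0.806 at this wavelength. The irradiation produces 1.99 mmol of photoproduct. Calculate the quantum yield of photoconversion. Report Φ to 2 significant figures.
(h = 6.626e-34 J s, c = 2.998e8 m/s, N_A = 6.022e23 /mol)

Product: 1.99 mmol = 0.00199 mol.
Photon energy at 346 nm: hc/λ = (6.626e-34)(2.998e8)/(346e-9) = 5.741e-19 J.
Energy delivered: (326 mW)(5760 s) = 1878 J.
Photons incident: 1878 / 5.741e-19 = 3.271e21, i.e. 3.271e21/6.022e23 = 0.005432 mol.
Fraction absorbed: 1 − 10^(−0.806) = 0.8437.
Photons absorbed: 0.8437 × 0.005432 = 0.004583 mol.
Φ = 0.00199 mol / 0.004583 mol photons = 0.43.

Φ = 0.43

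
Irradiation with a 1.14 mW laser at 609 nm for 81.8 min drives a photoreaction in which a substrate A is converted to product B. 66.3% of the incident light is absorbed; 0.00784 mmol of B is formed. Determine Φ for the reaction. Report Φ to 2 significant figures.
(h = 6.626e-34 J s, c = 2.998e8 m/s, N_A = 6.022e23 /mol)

Φ = 0.42

Product: 0.00784 mmol = 7.84e-6 mol.
Photon energy at 609 nm: hc/λ = (6.626e-34)(2.998e8)/(609e-9) = 3.262e-19 J.
Energy delivered: (1.14 mW)(4908 s) = 5.595 J.
Photons incident: 5.595 / 3.262e-19 = 1.715e19, i.e. 1.715e19/6.022e23 = 2.848e-5 mol.
Photons absorbed: 0.663 × 2.848e-5 = 1.888e-5 mol.
Φ = 7.84e-6 mol / 1.888e-5 mol photons = 0.42.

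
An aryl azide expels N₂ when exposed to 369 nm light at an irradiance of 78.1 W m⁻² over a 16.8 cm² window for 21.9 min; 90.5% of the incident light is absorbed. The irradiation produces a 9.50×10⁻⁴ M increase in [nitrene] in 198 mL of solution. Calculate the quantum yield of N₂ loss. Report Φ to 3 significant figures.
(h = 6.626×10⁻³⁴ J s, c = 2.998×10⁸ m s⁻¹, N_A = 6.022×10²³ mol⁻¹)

Product: (9.50×10⁻⁴ M)(0.198 L) = 1.881×10⁻⁴ mol.
Photon energy at 369 nm: hc/λ = (6.626×10⁻³⁴)(2.998×10⁸)/(369×10⁻⁹) = 5.383×10⁻¹⁹ J.
Energy delivered: (78.1 W m⁻²)(16.8×10⁻⁴ m²)(1314 s) = 172.4 J.
Photons incident: 172.4 / 5.383×10⁻¹⁹ = 3.203×10²⁰, i.e. 3.203×10²⁰/6.022×10²³ = 5.319×10⁻⁴ mol.
Photons absorbed: 0.905 × 5.319×10⁻⁴ = 4.814×10⁻⁴ mol.
Φ = 1.881×10⁻⁴ mol / 4.814×10⁻⁴ mol photons = 0.391.

Φ = 0.391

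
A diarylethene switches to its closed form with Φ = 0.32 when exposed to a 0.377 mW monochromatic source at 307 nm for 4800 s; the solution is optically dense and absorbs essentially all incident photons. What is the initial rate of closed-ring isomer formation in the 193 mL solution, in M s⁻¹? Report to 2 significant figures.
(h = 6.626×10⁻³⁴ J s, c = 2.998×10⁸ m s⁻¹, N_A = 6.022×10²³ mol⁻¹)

Photon energy at 307 nm: hc/λ = (6.626×10⁻³⁴)(2.998×10⁸)/(307×10⁻⁹) = 6.471×10⁻¹⁹ J.
Energy delivered: (0.377 mW)(4800 s) = 1.810 J.
Photons incident: 1.810 / 6.471×10⁻¹⁹ = 2.797×10¹⁸, i.e. 2.797×10¹⁸/6.022×10²³ = 4.645×10⁻⁶ mol.
Product formed: 0.32 × 4.645×10⁻⁶ = 1.486×10⁻⁶ mol.
Rate: 1.486×10⁻⁶ mol / (4800 s × 0.193 L) = 1.6×10⁻⁹ M s⁻¹.

1.6×10⁻⁹ M s⁻¹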